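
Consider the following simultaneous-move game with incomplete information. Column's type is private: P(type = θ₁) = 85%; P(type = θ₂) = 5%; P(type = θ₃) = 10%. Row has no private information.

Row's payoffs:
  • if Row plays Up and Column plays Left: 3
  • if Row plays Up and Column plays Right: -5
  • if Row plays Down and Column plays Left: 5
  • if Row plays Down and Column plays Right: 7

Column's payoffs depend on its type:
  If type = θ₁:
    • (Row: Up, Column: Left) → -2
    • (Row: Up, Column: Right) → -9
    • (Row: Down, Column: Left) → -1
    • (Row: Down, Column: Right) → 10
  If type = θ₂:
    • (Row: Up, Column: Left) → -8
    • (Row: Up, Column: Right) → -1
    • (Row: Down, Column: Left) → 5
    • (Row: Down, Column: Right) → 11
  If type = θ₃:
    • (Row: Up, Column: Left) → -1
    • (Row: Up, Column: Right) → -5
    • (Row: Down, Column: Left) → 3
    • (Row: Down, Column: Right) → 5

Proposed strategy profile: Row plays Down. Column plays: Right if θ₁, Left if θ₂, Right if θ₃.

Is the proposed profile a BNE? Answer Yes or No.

No

A profile is a BNE iff every type of every player is best-responding given beliefs about the other side.
Row plays Down: E[Down] = 0.85·(7) + 0.05·(5) + 0.1·(7) = 6.9; E[Up] = -4.6. Best-responding. ✓
Column (type θ₁), facing Down: Left gives -1, Right gives 10. Proposed Right is best. ✓
Column (type θ₂), facing Down: Left gives 5, Right gives 11. Proposed Left is not best — profitable deviation exists. ✗
Column (type θ₃), facing Down: Left gives 3, Right gives 5. Proposed Right is best. ✓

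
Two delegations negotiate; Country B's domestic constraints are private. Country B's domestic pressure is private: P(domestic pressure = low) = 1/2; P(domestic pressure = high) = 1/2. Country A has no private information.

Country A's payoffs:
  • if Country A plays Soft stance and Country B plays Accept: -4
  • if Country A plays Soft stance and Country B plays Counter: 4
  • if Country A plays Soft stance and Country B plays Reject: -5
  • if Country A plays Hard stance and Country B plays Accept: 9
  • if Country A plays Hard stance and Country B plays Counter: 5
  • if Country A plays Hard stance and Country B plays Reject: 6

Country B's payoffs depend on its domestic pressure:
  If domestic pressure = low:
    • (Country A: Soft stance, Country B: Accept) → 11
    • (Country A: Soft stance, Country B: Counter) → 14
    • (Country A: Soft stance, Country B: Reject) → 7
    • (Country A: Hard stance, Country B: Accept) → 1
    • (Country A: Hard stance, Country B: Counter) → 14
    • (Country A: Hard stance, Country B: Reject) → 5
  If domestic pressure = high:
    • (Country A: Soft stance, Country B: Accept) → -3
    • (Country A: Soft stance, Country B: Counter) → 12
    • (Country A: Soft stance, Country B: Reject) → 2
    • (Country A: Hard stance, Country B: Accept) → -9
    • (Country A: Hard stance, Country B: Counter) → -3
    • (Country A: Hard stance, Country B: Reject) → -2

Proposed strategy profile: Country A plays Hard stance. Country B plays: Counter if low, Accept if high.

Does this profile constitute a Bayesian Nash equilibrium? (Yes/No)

A profile is a BNE iff every type of every player is best-responding given beliefs about the other side.
Country A plays Hard stance: E[Hard stance] = 1/2·(5) + 1/2·(9) = 7; E[Soft stance] = 0. Best-responding. ✓
Country B (domestic pressure low), facing Hard stance: Accept gives 1, Counter gives 14, Reject gives 5. Proposed Counter is best. ✓
Country B (domestic pressure high), facing Hard stance: Accept gives -9, Counter gives -3, Reject gives -2. Proposed Accept is not best — profitable deviation exists. ✗

No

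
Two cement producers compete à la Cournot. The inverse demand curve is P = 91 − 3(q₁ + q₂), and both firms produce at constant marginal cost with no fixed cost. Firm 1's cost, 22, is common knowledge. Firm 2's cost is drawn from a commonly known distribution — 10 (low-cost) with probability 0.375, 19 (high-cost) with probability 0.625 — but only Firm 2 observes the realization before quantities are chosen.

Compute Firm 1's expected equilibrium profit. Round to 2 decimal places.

145.26

Each type of Firm 2 best-responds to q₁; Firm 1 best-responds to the expected q₂ over Firm 2's types.
Firm 2 with cost c maximizes (91 − 3(q₁+q₂) − c)·q₂, giving q₂(c) = (91 − c − 3q₁)/6.
E[c₂] = 0.375·10 + 0.625·19 = 15.625
Firm 1's FOC against E[q₂] yields q₁ = (91 − 2·22 + E[c₂])/9 = (91 − 44 + 15.625)/9 = 6.95833.
E[P] = 91 − 3·(q₁ + E[q₂]) = 42.875; Firm 1's expected profit = (E[P] − 22)·q₁ = (42.875 − 22)·6.95833 = 145.255.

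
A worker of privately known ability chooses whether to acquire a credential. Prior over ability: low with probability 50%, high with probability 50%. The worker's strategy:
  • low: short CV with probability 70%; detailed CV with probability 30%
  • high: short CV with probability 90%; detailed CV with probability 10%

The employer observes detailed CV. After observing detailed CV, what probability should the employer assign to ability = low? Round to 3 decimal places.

Apply Bayes' rule using the sender's strategy as the likelihood.
P(detailed CV) = 0.5·0.3 + 0.5·0.1 = 0.2
P(low | detailed CV) = (0.5·0.3) / 0.2 = 0.15 / 0.2 = 0.75

0.750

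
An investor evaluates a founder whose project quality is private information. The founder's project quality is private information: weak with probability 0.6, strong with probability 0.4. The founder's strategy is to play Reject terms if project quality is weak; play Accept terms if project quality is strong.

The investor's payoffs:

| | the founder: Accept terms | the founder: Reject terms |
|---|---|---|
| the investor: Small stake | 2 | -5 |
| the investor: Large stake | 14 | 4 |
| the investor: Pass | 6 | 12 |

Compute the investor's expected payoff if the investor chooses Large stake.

E[Large stake] = 0.6·4 + 0.4·14 = 2.4 + 5.6 = 8

8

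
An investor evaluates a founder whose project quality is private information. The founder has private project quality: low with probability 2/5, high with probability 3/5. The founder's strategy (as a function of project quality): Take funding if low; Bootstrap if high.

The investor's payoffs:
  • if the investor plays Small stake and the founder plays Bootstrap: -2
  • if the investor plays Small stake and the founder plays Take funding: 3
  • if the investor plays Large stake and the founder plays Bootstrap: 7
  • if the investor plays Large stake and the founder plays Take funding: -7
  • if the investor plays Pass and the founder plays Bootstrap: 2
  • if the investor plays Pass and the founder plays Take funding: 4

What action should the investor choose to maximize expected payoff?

Pass

E[Small stake] = 2/5·(3) + 3/5·(-2) = 0
E[Large stake] = 2/5·(-7) + 3/5·(7) = 7/5
E[Pass] = 2/5·(4) + 3/5·(2) = 14/5
Best response: Pass (14/5 is the largest).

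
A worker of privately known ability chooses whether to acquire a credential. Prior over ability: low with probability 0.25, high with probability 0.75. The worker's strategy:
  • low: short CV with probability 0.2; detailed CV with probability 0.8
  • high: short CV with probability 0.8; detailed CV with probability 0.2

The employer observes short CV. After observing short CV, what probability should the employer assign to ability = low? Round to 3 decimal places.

Apply Bayes' rule using the sender's strategy as the likelihood.
P(short CV) = 0.25·0.2 + 0.75·0.8 = 0.65
P(low | short CV) = (0.25·0.2) / 0.65 = 0.05 / 0.65 = 0.0769231

0.077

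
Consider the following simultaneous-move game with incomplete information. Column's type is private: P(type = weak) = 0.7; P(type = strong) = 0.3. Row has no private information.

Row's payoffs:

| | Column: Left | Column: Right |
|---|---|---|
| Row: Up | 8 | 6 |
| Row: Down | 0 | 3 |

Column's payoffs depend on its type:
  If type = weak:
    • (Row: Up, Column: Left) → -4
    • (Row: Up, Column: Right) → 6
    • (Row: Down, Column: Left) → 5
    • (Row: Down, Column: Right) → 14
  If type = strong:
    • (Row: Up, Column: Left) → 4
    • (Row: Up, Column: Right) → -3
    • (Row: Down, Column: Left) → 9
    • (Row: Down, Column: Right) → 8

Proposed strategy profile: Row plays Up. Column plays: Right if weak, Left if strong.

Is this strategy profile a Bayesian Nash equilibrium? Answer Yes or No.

Yes

A profile is a BNE iff every type of every player is best-responding given beliefs about the other side.
Row plays Up: E[Up] = 0.7·(6) + 0.3·(8) = 6.6; E[Down] = 2.1. Best-responding. ✓
Column (type weak), facing Up: Left gives -4, Right gives 6. Proposed Right is best. ✓
Column (type strong), facing Up: Left gives 4, Right gives -3. Proposed Left is best. ✓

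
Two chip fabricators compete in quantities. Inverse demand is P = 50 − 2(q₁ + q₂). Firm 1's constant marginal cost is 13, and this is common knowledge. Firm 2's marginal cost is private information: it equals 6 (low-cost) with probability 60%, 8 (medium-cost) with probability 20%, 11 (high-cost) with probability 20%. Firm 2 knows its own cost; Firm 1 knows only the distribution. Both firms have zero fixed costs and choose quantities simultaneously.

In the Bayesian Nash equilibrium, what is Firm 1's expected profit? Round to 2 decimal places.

Type-c best response for Firm 2: q₂(c) = (50 − c)/4 − q₁/2.
Firm 1 maximizes expected profit; its first-order condition is 50 − 4q₁ − 2E[q₂] − 13 = 0.
Substituting E[q₂] and solving: E[c₂] = 7.4, so q₁ = (50 − 2·13 + 7.4)/6 = 5.23333.
E[P] = 50 − 2·(q₁ + E[q₂]) = 23.4667; Firm 1's expected profit = (E[P] − 13)·q₁ = (23.4667 − 13)·5.23333 = 54.7756.

54.78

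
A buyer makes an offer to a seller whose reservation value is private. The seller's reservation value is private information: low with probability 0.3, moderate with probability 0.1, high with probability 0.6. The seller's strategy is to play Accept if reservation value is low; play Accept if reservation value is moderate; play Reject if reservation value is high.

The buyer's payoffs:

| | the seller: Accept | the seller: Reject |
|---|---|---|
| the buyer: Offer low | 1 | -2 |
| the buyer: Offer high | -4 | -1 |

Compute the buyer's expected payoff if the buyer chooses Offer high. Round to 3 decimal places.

-2.200

Take the expectation over the seller's reservation value, weighting each type's action by its prior probability.
E[Offer high] = 0.3·(-4) + 0.1·(-4) + 0.6·(-1) = (-1.2) + (-0.4) + (-0.6) = -2.2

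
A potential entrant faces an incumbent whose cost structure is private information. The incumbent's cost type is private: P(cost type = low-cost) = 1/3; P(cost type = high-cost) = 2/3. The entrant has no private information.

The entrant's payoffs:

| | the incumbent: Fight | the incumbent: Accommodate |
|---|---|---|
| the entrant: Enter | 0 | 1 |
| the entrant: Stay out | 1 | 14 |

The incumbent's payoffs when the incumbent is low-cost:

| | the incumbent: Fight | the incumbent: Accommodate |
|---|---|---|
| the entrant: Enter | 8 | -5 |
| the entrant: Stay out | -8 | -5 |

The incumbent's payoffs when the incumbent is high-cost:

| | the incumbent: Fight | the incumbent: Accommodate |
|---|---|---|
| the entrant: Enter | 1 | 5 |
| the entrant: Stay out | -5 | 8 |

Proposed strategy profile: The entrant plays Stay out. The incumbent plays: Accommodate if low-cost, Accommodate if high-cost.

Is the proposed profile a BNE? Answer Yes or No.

Yes

The entrant plays Stay out: E[Stay out] = 1/3·(14) + 2/3·(14) = 14; E[Enter] = 1. Best-responding. ✓
The incumbent (cost type low-cost), facing Stay out: Fight gives -8, Accommodate gives -5. Proposed Accommodate is best. ✓
The incumbent (cost type high-cost), facing Stay out: Fight gives -5, Accommodate gives 8. Proposed Accommodate is best. ✓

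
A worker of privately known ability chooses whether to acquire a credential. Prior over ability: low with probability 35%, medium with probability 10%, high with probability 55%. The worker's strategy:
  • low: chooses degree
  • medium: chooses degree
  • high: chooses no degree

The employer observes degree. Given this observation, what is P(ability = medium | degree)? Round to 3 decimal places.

Apply Bayes' rule using the sender's strategy as the likelihood.
P(degree) = 0.35·1 + 0.1·1 + 0.55·0 = 0.45
P(medium | degree) = (0.1·1) / 0.45 = 0.1 / 0.45 = 0.222222

0.222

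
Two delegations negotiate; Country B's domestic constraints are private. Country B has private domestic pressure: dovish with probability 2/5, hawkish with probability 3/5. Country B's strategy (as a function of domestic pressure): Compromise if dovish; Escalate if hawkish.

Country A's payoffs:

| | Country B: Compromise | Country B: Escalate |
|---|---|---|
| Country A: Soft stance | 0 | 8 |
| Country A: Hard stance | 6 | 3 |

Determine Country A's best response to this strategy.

Soft stance

E[Soft stance] = 2/5·(0) + 3/5·(8) = 24/5
E[Hard stance] = 2/5·(6) + 3/5·(3) = 21/5
Best response: Soft stance (24/5 is the largest).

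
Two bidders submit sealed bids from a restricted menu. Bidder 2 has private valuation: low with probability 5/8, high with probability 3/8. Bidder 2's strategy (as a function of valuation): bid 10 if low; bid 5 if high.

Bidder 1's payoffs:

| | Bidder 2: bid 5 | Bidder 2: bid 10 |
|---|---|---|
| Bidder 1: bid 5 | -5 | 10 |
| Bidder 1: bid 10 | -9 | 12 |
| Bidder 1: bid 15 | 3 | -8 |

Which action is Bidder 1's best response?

Compute Bidder 1's expected payoff for each action, taking the expectation over Bidder 2's type.
E[bid 5] = 5/8·(10) + 3/8·(-5) = 35/8
E[bid 10] = 5/8·(12) + 3/8·(-9) = 33/8
E[bid 15] = 5/8·(-8) + 3/8·(3) = -31/8
Best response: bid 5 (35/8 is the largest).

bid 5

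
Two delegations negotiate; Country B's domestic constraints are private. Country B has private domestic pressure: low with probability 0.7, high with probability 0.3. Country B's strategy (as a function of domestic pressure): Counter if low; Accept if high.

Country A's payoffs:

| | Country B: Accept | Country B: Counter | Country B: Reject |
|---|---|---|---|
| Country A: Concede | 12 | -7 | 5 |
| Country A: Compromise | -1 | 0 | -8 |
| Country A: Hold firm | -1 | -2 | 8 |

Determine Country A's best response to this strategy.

Compromise

E[Concede] = 0.7·(-7) + 0.3·(12) = -1.3
E[Compromise] = 0.7·(0) + 0.3·(-1) = -0.3
E[Hold firm] = 0.7·(-2) + 0.3·(-1) = -1.7
Best response: Compromise (-0.3 is the largest).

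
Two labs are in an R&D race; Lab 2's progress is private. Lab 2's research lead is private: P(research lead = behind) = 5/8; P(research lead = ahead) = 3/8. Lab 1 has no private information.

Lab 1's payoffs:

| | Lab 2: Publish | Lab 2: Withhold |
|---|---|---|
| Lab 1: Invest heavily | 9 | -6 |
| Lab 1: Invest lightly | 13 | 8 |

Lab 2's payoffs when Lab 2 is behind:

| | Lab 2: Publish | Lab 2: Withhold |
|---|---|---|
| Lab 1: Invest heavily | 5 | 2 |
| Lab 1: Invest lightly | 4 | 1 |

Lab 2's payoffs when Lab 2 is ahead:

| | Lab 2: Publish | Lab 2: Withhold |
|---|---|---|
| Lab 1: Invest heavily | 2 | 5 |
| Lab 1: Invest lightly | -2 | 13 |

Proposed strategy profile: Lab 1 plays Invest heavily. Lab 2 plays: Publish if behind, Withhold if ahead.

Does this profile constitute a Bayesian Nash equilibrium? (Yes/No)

Lab 1 plays Invest heavily: E[Invest heavily] = 5/8·(9) + 3/8·(-6) = 27/8; E[Invest lightly] = 89/8. Not best-responding. ✗
Lab 2 (research lead behind), facing Invest heavily: Publish gives 5, Withhold gives 2. Proposed Publish is best. ✓
Lab 2 (research lead ahead), facing Invest heavily: Publish gives 2, Withhold gives 5. Proposed Withhold is best. ✓

No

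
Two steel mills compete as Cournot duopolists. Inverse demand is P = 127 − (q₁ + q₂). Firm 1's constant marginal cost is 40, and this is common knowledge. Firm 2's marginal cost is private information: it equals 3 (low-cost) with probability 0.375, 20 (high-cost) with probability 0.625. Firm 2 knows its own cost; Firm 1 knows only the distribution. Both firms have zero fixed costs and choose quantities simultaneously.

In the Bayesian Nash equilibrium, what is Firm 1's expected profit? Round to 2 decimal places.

408.38

Type-c best response for Firm 2: q₂(c) = (127 − c)/2 − q₁/2.
Firm 1 maximizes expected profit; its first-order condition is 127 − 2q₁ − E[q₂] − 40 = 0.
Substituting E[q₂] and solving: E[c₂] = 13.625, so q₁ = (127 − 2·40 + 13.625)/3 = 20.2083.
E[P] = 127 − (q₁ + E[q₂]) = 60.2083; Firm 1's expected profit = (E[P] − 40)·q₁ = (60.2083 − 40)·20.2083 = 408.377.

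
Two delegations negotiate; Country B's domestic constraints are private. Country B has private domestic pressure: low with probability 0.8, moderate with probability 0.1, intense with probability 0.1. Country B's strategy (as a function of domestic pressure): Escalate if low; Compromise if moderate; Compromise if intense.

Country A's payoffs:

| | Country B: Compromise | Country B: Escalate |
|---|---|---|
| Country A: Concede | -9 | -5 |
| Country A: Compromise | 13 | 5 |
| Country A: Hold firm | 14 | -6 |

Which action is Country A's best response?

Compute Country A's expected payoff for each action, taking the expectation over Country B's type.
E[Concede] = 0.8·(-5) + 0.1·(-9) + 0.1·(-9) = -5.8
E[Compromise] = 0.8·(5) + 0.1·(13) + 0.1·(13) = 6.6
E[Hold firm] = 0.8·(-6) + 0.1·(14) + 0.1·(14) = -2
Best response: Compromise (6.6 is the largest).

Compromise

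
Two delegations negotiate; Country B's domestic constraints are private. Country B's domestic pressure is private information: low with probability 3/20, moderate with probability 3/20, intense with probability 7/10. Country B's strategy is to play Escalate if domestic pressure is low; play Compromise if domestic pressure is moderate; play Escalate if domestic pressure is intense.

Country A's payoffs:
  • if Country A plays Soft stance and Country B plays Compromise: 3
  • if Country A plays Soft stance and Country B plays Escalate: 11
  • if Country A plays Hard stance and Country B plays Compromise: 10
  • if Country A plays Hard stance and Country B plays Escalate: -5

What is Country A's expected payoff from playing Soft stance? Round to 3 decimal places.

Take the expectation over Country B's domestic pressure, weighting each type's action by its prior probability.
E[Soft stance] = 3/20·11 + 3/20·3 + 7/10·11 = 33/20 + 9/20 + 77/10 = 49/5

9.800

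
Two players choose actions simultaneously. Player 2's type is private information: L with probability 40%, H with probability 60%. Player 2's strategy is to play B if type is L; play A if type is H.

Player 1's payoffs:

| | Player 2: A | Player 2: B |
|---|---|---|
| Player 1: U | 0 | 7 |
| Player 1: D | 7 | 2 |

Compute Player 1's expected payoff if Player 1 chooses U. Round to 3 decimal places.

Take the expectation over Player 2's type, weighting each type's action by its prior probability.
E[U] = 0.4·7 + 0.6·0 = 2.8 + 0 = 2.8

2.800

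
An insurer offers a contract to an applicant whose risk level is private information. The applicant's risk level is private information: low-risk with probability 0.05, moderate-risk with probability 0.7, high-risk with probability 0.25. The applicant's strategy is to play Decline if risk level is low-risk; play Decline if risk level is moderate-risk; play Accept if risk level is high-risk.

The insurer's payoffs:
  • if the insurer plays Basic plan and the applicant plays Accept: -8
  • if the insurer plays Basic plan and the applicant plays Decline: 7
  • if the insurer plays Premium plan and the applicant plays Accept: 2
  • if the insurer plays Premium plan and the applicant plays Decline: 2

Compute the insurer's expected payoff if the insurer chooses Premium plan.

E[Premium plan] = 0.05·2 + 0.7·2 + 0.25·2 = 0.1 + 1.4 + 0.5 = 2

2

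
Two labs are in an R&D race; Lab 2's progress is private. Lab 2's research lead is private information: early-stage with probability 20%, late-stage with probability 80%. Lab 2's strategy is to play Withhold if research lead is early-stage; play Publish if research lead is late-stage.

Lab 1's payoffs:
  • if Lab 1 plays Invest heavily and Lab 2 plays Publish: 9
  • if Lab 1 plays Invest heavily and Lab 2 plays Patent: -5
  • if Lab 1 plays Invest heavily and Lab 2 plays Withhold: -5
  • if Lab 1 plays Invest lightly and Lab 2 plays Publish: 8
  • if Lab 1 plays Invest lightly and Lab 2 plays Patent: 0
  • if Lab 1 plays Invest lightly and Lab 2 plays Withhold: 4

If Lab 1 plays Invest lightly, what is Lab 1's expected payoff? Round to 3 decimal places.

E[Invest lightly] = 0.2·4 + 0.8·8 = 0.8 + 6.4 = 7.2

7.200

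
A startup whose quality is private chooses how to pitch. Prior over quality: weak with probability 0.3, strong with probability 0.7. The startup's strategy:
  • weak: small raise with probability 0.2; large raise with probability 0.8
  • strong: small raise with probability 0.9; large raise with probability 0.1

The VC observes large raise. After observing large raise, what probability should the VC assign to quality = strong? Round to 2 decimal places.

P(large raise) = 0.3·0.8 + 0.7·0.1 = 0.31
P(strong | large raise) = (0.7·0.1) / 0.31 = 0.07 / 0.31 = 0.225806

0.23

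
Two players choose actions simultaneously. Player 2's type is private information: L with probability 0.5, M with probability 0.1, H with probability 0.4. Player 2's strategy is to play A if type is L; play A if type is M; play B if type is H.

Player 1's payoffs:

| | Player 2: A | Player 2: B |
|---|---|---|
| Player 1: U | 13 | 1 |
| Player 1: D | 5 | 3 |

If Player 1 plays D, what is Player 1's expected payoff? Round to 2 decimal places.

Take the expectation over Player 2's type, weighting each type's action by its prior probability.
E[D] = 0.5·5 + 0.1·5 + 0.4·3 = 2.5 + 0.5 + 1.2 = 4.2

4.20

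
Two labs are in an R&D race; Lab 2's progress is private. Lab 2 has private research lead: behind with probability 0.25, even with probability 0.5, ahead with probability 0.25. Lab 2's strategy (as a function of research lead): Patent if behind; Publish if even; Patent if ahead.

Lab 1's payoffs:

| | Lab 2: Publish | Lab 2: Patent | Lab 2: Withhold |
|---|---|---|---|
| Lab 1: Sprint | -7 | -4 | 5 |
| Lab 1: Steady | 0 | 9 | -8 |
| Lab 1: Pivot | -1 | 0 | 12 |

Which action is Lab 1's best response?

E[Sprint] = 0.25·(-4) + 0.5·(-7) + 0.25·(-4) = -5.5
E[Steady] = 0.25·(9) + 0.5·(0) + 0.25·(9) = 4.5
E[Pivot] = 0.25·(0) + 0.5·(-1) + 0.25·(0) = -0.5
Best response: Steady (4.5 is the largest).

Steady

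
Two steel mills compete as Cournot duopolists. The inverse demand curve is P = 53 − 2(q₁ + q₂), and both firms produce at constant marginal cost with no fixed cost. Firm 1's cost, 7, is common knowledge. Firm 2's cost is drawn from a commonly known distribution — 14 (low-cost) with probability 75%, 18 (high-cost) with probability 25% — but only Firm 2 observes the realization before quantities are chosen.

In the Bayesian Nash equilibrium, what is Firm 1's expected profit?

Firm 2 with cost c maximizes (53 − 2(q₁+q₂) − c)·q₂, giving q₂(c) = (53 − c − 2q₁)/4.
E[c₂] = 0.75·14 + 0.25·18 = 15
Firm 1's FOC against E[q₂] yields q₁ = (53 − 2·7 + E[c₂])/6 = (53 − 14 + 15)/6 = 9.
E[P] = 53 − 2·(q₁ + E[q₂]) = 25; Firm 1's expected profit = (E[P] − 7)·q₁ = (25 − 7)·9 = 162.

162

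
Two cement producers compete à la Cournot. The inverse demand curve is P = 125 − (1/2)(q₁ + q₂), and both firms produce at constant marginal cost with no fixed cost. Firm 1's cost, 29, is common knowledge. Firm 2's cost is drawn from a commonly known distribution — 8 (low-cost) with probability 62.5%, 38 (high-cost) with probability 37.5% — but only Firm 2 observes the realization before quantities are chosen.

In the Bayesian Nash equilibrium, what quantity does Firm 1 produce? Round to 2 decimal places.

57.50

Firm 2 with cost c maximizes (125 − (1/2)(q₁+q₂) − c)·q₂, giving q₂(c) = (125 − c − (1/2)q₁).
E[c₂] = 0.625·8 + 0.375·38 = 19.25
Firm 1's FOC against E[q₂] yields q₁ = (125 − 2·29 + E[c₂])/(3/2) = (125 − 58 + 19.25)/(3/2) = 57.5.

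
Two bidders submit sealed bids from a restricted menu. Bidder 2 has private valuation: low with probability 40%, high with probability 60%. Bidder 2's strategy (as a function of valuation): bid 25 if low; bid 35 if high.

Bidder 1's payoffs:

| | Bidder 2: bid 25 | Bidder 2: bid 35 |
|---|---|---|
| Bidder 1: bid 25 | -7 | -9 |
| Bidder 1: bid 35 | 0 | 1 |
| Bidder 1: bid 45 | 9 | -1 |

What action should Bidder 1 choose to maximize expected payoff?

Compute Bidder 1's expected payoff for each action, taking the expectation over Bidder 2's type.
E[bid 25] = 0.4·(-7) + 0.6·(-9) = -8.2
E[bid 35] = 0.4·(0) + 0.6·(1) = 0.6
E[bid 45] = 0.4·(9) + 0.6·(-1) = 3
Best response: bid 45 (3 is the largest).

bid 45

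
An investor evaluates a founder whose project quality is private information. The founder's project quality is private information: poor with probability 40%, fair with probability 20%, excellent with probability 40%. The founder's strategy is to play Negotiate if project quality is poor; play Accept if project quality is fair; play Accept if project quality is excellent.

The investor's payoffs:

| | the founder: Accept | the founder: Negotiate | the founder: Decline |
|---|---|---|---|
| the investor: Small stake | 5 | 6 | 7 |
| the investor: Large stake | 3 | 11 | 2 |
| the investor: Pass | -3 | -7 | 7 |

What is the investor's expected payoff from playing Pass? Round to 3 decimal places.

-4.600

E[Pass] = 0.4·(-7) + 0.2·(-3) + 0.4·(-3) = (-2.8) + (-0.6) + (-1.2) = -4.6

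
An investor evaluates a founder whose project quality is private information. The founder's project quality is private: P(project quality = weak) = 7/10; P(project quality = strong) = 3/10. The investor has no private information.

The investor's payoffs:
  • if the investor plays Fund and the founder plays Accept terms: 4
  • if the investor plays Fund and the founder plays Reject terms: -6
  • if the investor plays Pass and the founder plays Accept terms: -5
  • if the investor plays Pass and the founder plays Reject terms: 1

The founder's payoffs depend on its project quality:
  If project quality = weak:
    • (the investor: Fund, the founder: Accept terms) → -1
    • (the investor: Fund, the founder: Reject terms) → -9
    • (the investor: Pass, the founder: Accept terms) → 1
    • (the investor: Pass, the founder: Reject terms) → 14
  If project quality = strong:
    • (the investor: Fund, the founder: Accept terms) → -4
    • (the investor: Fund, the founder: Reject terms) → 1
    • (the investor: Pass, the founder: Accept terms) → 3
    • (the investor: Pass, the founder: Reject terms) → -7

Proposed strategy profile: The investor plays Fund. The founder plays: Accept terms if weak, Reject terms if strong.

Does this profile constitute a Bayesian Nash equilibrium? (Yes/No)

The investor plays Fund: E[Fund] = 7/10·(4) + 3/10·(-6) = 1; E[Pass] = -16/5. Best-responding. ✓
The founder (project quality weak), facing Fund: Accept terms gives -1, Reject terms gives -9. Proposed Accept terms is best. ✓
The founder (project quality strong), facing Fund: Accept terms gives -4, Reject terms gives 1. Proposed Reject terms is best. ✓

Yes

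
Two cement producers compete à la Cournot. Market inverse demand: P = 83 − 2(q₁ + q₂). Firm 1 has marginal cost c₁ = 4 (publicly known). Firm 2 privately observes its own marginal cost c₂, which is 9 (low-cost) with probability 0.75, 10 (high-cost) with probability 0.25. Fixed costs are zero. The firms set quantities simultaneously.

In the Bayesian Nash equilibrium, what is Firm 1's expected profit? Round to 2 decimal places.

Type-c best response for Firm 2: q₂(c) = (83 − c)/4 − q₁/2.
Firm 1 maximizes expected profit; its first-order condition is 83 − 4q₁ − 2E[q₂] − 4 = 0.
Substituting E[q₂] and solving: E[c₂] = 9.25, so q₁ = (83 − 2·4 + 9.25)/6 = 14.0417.
E[P] = 83 − 2·(q₁ + E[q₂]) = 32.0833; Firm 1's expected profit = (E[P] − 4)·q₁ = (32.0833 − 4)·14.0417 = 394.337.

394.34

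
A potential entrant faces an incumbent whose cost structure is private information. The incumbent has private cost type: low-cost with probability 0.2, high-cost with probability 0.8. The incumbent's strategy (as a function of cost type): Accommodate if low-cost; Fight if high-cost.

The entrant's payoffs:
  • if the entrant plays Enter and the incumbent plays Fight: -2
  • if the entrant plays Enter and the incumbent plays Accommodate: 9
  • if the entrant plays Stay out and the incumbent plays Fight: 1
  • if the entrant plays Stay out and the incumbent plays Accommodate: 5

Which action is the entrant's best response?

Compute the entrant's expected payoff for each action, taking the expectation over the incumbent's type.
E[Enter] = 0.2·(9) + 0.8·(-2) = 0.2
E[Stay out] = 0.2·(5) + 0.8·(1) = 1.8
Best response: Stay out (1.8 is the largest).

Stay out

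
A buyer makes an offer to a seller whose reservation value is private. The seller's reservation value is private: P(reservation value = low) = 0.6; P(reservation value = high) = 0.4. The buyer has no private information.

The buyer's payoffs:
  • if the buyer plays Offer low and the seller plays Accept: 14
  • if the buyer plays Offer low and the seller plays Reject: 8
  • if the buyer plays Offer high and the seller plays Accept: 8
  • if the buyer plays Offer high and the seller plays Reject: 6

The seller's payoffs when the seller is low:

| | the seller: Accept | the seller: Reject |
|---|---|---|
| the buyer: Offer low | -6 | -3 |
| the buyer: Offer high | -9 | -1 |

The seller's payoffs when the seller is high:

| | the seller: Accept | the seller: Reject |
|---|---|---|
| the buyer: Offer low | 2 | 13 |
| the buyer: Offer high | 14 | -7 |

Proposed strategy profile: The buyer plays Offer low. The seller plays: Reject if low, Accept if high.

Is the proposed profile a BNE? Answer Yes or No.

A profile is a BNE iff every type of every player is best-responding given beliefs about the other side.
The buyer plays Offer low: E[Offer low] = 0.6·(8) + 0.4·(14) = 10.4; E[Offer high] = 6.8. Best-responding. ✓
The seller (reservation value low), facing Offer low: Accept gives -6, Reject gives -3. Proposed Reject is best. ✓
The seller (reservation value high), facing Offer low: Accept gives 2, Reject gives 13. Proposed Accept is not best — profitable deviation exists. ✗

No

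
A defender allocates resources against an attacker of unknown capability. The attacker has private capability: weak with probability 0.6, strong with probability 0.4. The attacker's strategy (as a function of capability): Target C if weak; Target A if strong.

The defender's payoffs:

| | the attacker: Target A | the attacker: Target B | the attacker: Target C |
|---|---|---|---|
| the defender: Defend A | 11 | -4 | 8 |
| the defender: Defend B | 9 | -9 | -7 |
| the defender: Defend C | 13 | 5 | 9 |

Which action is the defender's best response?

Defend C

E[Defend A] = 0.6·(8) + 0.4·(11) = 9.2
E[Defend B] = 0.6·(-7) + 0.4·(9) = -0.6
E[Defend C] = 0.6·(9) + 0.4·(13) = 10.6
Best response: Defend C (10.6 is the largest).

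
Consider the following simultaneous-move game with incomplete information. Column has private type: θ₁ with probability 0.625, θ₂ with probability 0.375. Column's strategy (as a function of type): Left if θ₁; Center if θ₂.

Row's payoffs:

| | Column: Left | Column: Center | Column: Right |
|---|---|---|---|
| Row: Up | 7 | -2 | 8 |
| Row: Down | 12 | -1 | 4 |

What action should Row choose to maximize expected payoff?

Down

E[Up] = 0.625·(7) + 0.375·(-2) = 3.625
E[Down] = 0.625·(12) + 0.375·(-1) = 7.125
Best response: Down (7.125 is the largest).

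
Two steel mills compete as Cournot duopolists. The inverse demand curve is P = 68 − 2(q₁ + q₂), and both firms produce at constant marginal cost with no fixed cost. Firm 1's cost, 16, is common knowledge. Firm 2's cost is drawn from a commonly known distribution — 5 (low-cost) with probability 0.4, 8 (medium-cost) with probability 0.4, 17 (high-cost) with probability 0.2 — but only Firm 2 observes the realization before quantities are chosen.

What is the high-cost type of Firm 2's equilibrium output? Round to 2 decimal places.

Type-c best response for Firm 2: q₂(c) = (68 − c)/4 − q₁/2.
Firm 1 maximizes expected profit; its first-order condition is 68 − 4q₁ − 2E[q₂] − 16 = 0.
Substituting E[q₂] and solving: E[c₂] = 8.6, so q₁ = (68 − 2·16 + 8.6)/6 = 7.43333.
q₂(high-cost) = (68 − 17 − 2·7.43333)/4 = 9.03333.

9.03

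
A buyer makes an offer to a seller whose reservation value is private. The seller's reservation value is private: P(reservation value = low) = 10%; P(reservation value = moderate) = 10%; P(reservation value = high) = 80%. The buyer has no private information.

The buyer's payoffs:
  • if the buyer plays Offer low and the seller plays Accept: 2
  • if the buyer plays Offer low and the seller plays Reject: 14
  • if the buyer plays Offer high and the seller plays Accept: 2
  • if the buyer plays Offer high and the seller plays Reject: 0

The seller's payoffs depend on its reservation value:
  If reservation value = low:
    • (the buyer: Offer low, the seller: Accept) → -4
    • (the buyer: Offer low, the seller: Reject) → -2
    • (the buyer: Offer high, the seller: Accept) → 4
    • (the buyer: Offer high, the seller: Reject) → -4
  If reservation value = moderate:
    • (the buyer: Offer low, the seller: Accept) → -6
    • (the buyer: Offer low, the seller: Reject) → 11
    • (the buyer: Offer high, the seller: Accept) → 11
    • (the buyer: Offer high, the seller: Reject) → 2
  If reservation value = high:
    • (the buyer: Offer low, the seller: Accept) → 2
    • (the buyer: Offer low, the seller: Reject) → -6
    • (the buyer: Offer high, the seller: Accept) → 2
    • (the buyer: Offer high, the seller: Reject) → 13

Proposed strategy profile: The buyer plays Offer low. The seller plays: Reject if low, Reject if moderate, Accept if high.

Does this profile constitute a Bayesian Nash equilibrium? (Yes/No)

Yes

The buyer plays Offer low: E[Offer low] = 0.1·(14) + 0.1·(14) + 0.8·(2) = 4.4; E[Offer high] = 1.6. Best-responding. ✓
The seller (reservation value low), facing Offer low: Accept gives -4, Reject gives -2. Proposed Reject is best. ✓
The seller (reservation value moderate), facing Offer low: Accept gives -6, Reject gives 11. Proposed Reject is best. ✓
The seller (reservation value high), facing Offer low: Accept gives 2, Reject gives -6. Proposed Accept is best. ✓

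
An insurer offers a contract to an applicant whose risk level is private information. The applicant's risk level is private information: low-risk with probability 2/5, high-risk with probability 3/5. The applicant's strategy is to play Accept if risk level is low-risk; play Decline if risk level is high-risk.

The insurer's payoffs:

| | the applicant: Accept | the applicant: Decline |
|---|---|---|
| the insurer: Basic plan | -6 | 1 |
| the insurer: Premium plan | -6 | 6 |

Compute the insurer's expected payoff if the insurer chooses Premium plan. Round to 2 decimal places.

E[Premium plan] = 2/5·(-6) + 3/5·6 = (-12/5) + 18/5 = 6/5

1.20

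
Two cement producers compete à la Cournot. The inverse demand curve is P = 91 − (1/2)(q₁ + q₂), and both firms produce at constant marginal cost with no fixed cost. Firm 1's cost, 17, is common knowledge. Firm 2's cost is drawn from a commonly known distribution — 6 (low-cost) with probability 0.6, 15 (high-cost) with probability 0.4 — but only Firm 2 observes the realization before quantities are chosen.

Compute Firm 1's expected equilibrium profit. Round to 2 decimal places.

985.68

Each type of Firm 2 best-responds to q₁; Firm 1 best-responds to the expected q₂ over Firm 2's types.
Firm 2 with cost c maximizes (91 − (1/2)(q₁+q₂) − c)·q₂, giving q₂(c) = (91 − c − (1/2)q₁).
E[c₂] = 0.6·6 + 0.4·15 = 9.6
Firm 1's FOC against E[q₂] yields q₁ = (91 − 2·17 + E[c₂])/(3/2) = (91 − 34 + 9.6)/(3/2) = 44.4.
E[P] = 91 − (1/2)·(q₁ + E[q₂]) = 39.2; Firm 1's expected profit = (E[P] − 17)·q₁ = (39.2 − 17)·44.4 = 985.68.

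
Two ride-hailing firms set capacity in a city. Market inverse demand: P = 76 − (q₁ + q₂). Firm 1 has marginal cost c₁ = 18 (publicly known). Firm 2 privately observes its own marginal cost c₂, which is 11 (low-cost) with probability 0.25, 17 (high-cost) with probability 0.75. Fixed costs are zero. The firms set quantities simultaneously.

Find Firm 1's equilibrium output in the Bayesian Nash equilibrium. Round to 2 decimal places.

18.50

Each type of Firm 2 best-responds to q₁; Firm 1 best-responds to the expected q₂ over Firm 2's types.
Firm 2 with cost c maximizes (76 − (q₁+q₂) − c)·q₂, giving q₂(c) = (76 − c − q₁)/2.
E[c₂] = 0.25·11 + 0.75·17 = 15.5
Firm 1's FOC against E[q₂] yields q₁ = (76 − 2·18 + E[c₂])/3 = (76 − 36 + 15.5)/3 = 18.5.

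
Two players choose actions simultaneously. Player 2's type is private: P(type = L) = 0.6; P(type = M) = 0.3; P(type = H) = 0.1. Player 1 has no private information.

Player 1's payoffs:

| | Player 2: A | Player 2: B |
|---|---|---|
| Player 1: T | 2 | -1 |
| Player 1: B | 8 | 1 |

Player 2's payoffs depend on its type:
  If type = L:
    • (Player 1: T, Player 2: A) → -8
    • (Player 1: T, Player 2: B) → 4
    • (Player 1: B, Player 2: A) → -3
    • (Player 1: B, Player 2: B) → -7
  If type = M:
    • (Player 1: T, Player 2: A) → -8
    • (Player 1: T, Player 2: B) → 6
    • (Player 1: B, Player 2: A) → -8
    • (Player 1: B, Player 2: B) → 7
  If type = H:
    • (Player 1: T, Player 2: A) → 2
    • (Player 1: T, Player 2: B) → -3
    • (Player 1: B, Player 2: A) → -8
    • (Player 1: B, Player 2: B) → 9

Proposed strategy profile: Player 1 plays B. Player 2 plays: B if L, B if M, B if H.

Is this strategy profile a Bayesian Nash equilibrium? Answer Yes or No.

A profile is a BNE iff every type of every player is best-responding given beliefs about the other side.
Player 1 plays B: E[B] = 0.6·(1) + 0.3·(1) + 0.1·(1) = 1; E[T] = -1. Best-responding. ✓
Player 2 (type L), facing B: A gives -3, B gives -7. Proposed B is not best — profitable deviation exists. ✗
Player 2 (type M), facing B: A gives -8, B gives 7. Proposed B is best. ✓
Player 2 (type H), facing B: A gives -8, B gives 9. Proposed B is best. ✓

No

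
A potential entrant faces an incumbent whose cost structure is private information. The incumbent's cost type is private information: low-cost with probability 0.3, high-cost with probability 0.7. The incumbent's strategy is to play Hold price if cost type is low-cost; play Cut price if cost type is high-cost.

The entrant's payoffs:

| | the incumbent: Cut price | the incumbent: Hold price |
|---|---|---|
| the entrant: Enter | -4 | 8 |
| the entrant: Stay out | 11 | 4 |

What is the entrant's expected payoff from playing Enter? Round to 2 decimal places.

E[Enter] = 0.3·8 + 0.7·(-4) = 2.4 + (-2.8) = -0.4

-0.40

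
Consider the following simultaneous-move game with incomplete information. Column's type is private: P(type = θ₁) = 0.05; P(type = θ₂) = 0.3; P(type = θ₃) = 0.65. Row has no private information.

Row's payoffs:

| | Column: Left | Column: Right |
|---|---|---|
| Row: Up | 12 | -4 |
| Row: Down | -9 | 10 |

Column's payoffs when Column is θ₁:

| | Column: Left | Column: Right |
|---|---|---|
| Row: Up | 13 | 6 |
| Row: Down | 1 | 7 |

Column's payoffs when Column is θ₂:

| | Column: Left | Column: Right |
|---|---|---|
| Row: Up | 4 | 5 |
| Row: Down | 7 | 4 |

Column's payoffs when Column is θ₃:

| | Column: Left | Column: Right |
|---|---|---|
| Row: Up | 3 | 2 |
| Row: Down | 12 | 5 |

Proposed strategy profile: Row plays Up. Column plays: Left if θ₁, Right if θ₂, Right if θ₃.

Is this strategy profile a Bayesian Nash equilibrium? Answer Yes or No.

Row plays Up: E[Up] = 0.05·(12) + 0.3·(-4) + 0.65·(-4) = -3.2; E[Down] = 9.05. Not best-responding. ✗
Column (type θ₁), facing Up: Left gives 13, Right gives 6. Proposed Left is best. ✓
Column (type θ₂), facing Up: Left gives 4, Right gives 5. Proposed Right is best. ✓
Column (type θ₃), facing Up: Left gives 3, Right gives 2. Proposed Right is not best — profitable deviation exists. ✗

No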